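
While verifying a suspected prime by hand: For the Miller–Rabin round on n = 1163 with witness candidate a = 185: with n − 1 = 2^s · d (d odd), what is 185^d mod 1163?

1162

n − 1 = 1162 = 2^1 · 581, so s = 1 and d = 581.
Repeated squaring mod 1163: 185^1 ≡ 185, 185^2 ≡ 498, 185^4 ≡ 285, 185^8 ≡ 978, 185^16 ≡ 498, 185^32 ≡ 285, 185^64 ≡ 978, 185^128 ≡ 498, 185^256 ≡ 285, 185^512 ≡ 978.
581 = 512 + 64 + 4 + 1, so 185^581 ≡ 978·978·285·185 ≡ 1162 (mod 1163).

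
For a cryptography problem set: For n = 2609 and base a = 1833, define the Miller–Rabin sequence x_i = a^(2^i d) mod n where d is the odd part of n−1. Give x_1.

n − 1 = 2608 = 2^4 · 163, so s = 4 and d = 163.
Repeated squaring mod 2609: 1833^1 ≡ 1833, 1833^2 ≡ 2106, 1833^4 ≡ 2545, 1833^8 ≡ 1487, 1833^16 ≡ 1346, 1833^32 ≡ 1070, 1833^64 ≡ 2158, 1833^128 ≡ 2508.
163 = 128 + 32 + 2 + 1, so 1833^163 ≡ 2508·1070·2106·1833 ≡ 743 (mod 2609).
x_0 = 743.
x_1 = 743^2 mod 2609 = 1550.

1550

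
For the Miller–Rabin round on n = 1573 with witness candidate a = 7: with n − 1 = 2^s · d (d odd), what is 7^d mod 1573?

970

n − 1 = 1572 = 2^2 · 393, so s = 2 and d = 393.
7^393 mod 1573 = 970.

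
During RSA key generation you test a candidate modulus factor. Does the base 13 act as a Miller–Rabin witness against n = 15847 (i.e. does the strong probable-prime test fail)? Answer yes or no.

yes

n − 1 = 15846 = 2^1 · 7923, so s = 1 and d = 7923.
x_0 = 13^7923 mod 15847 = 5187.
x_0 ∉ {1, 15846} and s = 1, so 13 is a Miller–Rabin witness and 15847 is composite.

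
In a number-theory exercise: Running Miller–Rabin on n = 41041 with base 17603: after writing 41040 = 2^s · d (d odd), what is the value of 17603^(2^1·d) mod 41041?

38039

n − 1 = 41040 = 2^4 · 2565, so s = 4 and d = 2565.
x_0 = 17603^2565 mod 41041 = 33606.
x_1 = 33606^2 mod 41041 = 38039.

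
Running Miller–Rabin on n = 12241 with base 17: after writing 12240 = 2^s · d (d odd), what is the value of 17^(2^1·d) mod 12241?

n − 1 = 12240 = 2^4 · 765, so s = 4 and d = 765.
x_0 = 17^765 mod 12241 = 10626.
x_1 = 10626^2 mod 12241 = 892.

892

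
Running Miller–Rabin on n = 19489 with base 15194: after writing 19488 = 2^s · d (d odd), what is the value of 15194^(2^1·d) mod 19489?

n − 1 = 19488 = 2^5 · 609, so s = 5 and d = 609.
Repeated squaring mod 19489: 15194^1 ≡ 15194, 15194^2 ≡ 10431, 15194^4 ≡ 18163, 15194^8 ≡ 4266, 15194^16 ≡ 15519, 15194^32 ≡ 13788, 15194^64 ≡ 13238, 15194^128 ≡ 19045, 15194^256 ≡ 2246, 15194^512 ≡ 16354.
609 = 512 + 64 + 32 + 1, so 15194^609 ≡ 16354·13238·13788·15194 ≡ 2187 (mod 19489).
x_0 = 2187.
x_1 = 2187^2 mod 19489 = 8164.

8164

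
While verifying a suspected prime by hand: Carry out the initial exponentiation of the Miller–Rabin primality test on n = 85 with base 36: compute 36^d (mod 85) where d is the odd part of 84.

n − 1 = 84 = 2^2 · 21, so s = 2 and d = 21.
Repeated squaring mod 85: 36^1 ≡ 36, 36^2 ≡ 21, 36^4 ≡ 16, 36^8 ≡ 1, 36^16 ≡ 1.
21 = 16 + 4 + 1, so 36^21 ≡ 1·16·36 ≡ 66 (mod 85).

66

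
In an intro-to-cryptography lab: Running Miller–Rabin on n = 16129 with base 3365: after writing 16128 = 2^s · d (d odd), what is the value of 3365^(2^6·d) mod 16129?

n − 1 = 16128 = 2^8 · 63, so s = 8 and d = 63.
x_0 = 3365^63 mod 16129 = 5841.
x_1 = 5841^2 mod 16129 = 4446.
x_2 = 4446^2 mod 16129 = 8891.
x_3 = 8891^2 mod 16129 = 1652.
x_4 = 1652^2 mod 16129 = 3303.
x_5 = 3303^2 mod 16129 = 6605.
x_6 = 6605^2 mod 16129 = 13209.

13209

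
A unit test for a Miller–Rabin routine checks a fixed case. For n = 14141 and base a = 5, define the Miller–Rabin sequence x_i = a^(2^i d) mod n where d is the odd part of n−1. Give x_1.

n − 1 = 14140 = 2^2 · 3535, so s = 2 and d = 3535.
x_0 = 5^3535 mod 14141 = 2697.
x_1 = 2697^2 mod 14141 = 5335.

5335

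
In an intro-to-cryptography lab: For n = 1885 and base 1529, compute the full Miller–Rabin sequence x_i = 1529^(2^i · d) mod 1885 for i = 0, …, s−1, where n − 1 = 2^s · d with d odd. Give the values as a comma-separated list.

n − 1 = 1884 = 2^2 · 471, so s = 2 and d = 471.
x_0 = 1529^471 mod 1885 = 44.
x_1 = 44^2 mod 1885 = 51.

44, 51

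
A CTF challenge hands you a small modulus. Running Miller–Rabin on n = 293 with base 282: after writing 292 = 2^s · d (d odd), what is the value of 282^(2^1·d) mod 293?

292

n − 1 = 292 = 2^2 · 73, so s = 2 and d = 73.
x_0 = 282^73 mod 293 = 138.
x_1 = 138^2 mod 293 = 292.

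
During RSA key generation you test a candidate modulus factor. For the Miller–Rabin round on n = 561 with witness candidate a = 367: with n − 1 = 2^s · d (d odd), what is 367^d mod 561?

n − 1 = 560 = 2^4 · 35, so s = 4 and d = 35.
By repeated squaring, 367^35 ≡ 133 (mod 561).

133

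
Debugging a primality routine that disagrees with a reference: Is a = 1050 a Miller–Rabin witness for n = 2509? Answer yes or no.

n − 1 = 2508 = 2^2 · 627, so s = 2 and d = 627.
By repeated squaring, 1050^627 ≡ 2508 (mod 2509).
x_0 = 1050^627 mod 2509 = 2508.
x_0 = 2508 ≡ −1, so 1050 is not a witness.

no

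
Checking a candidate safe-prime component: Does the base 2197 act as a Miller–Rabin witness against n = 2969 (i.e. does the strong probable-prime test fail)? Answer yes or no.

no

n − 1 = 2968 = 2^3 · 371, so s = 3 and d = 371.
By repeated squaring, 2197^371 ≡ 544 (mod 2969).
x_0 = 2197^371 mod 2969 = 544.
x_0 is neither 1 nor 2968, so continue squaring.
x_1 = 544^2 mod 2969 = 2005.
x_2 = 2005^2 mod 2969 = 2968.
x_2 ≡ −1, so 2197 is not a witness.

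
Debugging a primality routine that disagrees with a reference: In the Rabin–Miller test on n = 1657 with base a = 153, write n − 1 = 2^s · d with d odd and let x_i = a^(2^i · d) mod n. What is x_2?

1

n − 1 = 1656 = 2^3 · 207, so s = 3 and d = 207.
x_0 = 153^207 mod 1657 = 1.
x_1 = 1^2 mod 1657 = 1.
x_2 = 1^2 mod 1657 = 1.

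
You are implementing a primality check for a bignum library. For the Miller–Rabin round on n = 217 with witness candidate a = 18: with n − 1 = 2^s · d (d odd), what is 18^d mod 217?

8

n − 1 = 216 = 2^3 · 27, so s = 3 and d = 27.
By repeated squaring, 18^27 ≡ 8 (mod 217).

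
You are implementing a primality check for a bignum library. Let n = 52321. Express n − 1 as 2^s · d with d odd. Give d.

Halving: 52320 → 26160 → 13080 → 6540 → 3270 → 1635; 1635 is odd.
So 52320 = 2^5 · 1635.

1635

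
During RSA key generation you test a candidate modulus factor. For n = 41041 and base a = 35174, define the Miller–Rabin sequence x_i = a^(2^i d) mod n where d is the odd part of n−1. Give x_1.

n − 1 = 41040 = 2^4 · 2565, so s = 4 and d = 2565.
x_0 = 35174^2565 mod 41041 = 13859.
x_1 = 13859^2 mod 41041 = 1.

1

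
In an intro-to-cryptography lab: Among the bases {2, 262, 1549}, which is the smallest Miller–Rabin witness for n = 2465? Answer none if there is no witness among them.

2

n − 1 = 2464 = 2^5 · 77, so s = 5 and d = 77.
Base 2: x_0 = 2^77 mod 2465 = 1902. x_0 is neither 1 nor 2464, so continue squaring. x_1 = 1902^2 mod 2465 = 1449. x_2 = 1449^2 mod 2465 = 1886. x_3 = 1886^2 mod 2465 = 1. x_3 = 1 but x_2 ≠ ±1, a nontrivial square root of 1 — 2 is a witness and 2465 is composite.
Base 262: x_0 = 262^77 mod 2465 = 2437. x_0 is neither 1 nor 2464, so continue squaring. x_1 = 2437^2 mod 2465 = 784. x_2 = 784^2 mod 2465 = 871. x_3 = 871^2 mod 2465 = 1886. x_4 = 1886^2 mod 2465 = 1. x_4 = 1 but x_3 ≠ ±1, a nontrivial square root of 1 — 262 is a witness and 2465 is composite.
Base 1549: x_0 = 1549^77 mod 2465 = 389. x_0 is neither 1 nor 2464, so continue squaring. x_1 = 389^2 mod 2465 = 956. x_2 = 956^2 mod 2465 = 1886. x_3 = 1886^2 mod 2465 = 1. x_3 = 1 but x_2 ≠ ±1, a nontrivial square root of 1 — 1549 is a witness and 2465 is composite.
The smallest witness among the given bases is 2.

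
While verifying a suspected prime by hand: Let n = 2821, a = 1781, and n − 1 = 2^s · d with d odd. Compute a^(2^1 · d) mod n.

2171

n − 1 = 2820 = 2^2 · 705, so s = 2 and d = 705.
Repeated squaring mod 2821: 1781^1 ≡ 1781, 1781^2 ≡ 1157, 1781^4 ≡ 1495, 1781^8 ≡ 793, 1781^16 ≡ 2587, 1781^32 ≡ 1157, 1781^64 ≡ 1495, 1781^128 ≡ 793, 1781^256 ≡ 2587, 1781^512 ≡ 1157.
705 = 512 + 128 + 64 + 1, so 1781^705 ≡ 1157·793·1495·1781 ≡ 559 (mod 2821).
x_0 = 559.
x_1 = 559^2 mod 2821 = 2171.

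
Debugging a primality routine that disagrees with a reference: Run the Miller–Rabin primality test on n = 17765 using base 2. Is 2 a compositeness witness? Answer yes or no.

n − 1 = 17764 = 2^2 · 4441, so s = 2 and d = 4441.
Repeated squaring mod 17765: 2^1 ≡ 2, 2^2 ≡ 4, 2^4 ≡ 16, 2^8 ≡ 256, 2^16 ≡ 12241, 2^32 ≡ 12071, 2^64 ≡ 511, 2^128 ≡ 12411, 2^256 ≡ 10371, 2^512 ≡ 8331, 2^1024 ≡ 15471, 2^2048 ≡ 3996, 2^4096 ≡ 15046.
4441 = 4096 + 256 + 64 + 16 + 8 + 1, so 2^4441 ≡ 15046·10371·511·12241·256·2 ≡ 4677 (mod 17765).
x_0 = 2^4441 mod 17765 = 4677.
x_0 is neither 1 nor 17764, so continue squaring.
x_1 = 4677^2 mod 17765 = 5614.
Reached i = s−1 = 1 without hitting −1: 2 is a Miller–Rabin witness and 17765 is composite.

yes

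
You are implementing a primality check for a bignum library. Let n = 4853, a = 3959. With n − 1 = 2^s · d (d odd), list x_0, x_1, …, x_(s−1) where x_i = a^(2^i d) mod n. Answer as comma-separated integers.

3983, 4685

n − 1 = 4852 = 2^2 · 1213, so s = 2 and d = 1213.
x_0 = 3959^1213 mod 4853 = 3983.
x_1 = 3983^2 mod 4853 = 4685.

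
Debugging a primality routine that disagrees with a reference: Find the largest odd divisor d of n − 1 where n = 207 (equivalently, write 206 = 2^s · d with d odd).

103

Halving: 206 → 103; 103 is odd.
So 206 = 2^1 · 103.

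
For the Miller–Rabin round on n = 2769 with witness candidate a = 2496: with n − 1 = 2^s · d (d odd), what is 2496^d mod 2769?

1677

n − 1 = 2768 = 2^4 · 173, so s = 4 and d = 173.
Repeated squaring mod 2769: 2496^1 ≡ 2496, 2496^2 ≡ 2535, 2496^4 ≡ 2145, 2496^8 ≡ 1716, 2496^16 ≡ 1209, 2496^32 ≡ 2418, 2496^64 ≡ 1365, 2496^128 ≡ 2457.
173 = 128 + 32 + 8 + 4 + 1, so 2496^173 ≡ 2457·2418·1716·2145·2496 ≡ 1677 (mod 2769).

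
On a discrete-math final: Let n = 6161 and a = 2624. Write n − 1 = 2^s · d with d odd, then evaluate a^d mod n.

5796

n − 1 = 6160 = 2^4 · 385, so s = 4 and d = 385.
2624^385 mod 6161 = 5796.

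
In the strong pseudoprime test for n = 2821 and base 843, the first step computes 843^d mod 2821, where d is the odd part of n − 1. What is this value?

n − 1 = 2820 = 2^2 · 705, so s = 2 and d = 705.
Repeated squaring mod 2821: 843^1 ≡ 843, 843^2 ≡ 2578, 843^4 ≡ 2629, 843^8 ≡ 191, 843^16 ≡ 2629, 843^32 ≡ 191, 843^64 ≡ 2629, 843^128 ≡ 191, 843^256 ≡ 2629, 843^512 ≡ 191.
705 = 512 + 128 + 64 + 1, so 843^705 ≡ 191·191·2629·843 ≡ 216 (mod 2821).

216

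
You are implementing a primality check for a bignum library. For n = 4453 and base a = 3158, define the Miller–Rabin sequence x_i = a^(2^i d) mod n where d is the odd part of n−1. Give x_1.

n − 1 = 4452 = 2^2 · 1113, so s = 2 and d = 1113.
x_0 = 3158^1113 mod 4453 = 3966.
x_1 = 3966^2 mod 4453 = 1160.

1160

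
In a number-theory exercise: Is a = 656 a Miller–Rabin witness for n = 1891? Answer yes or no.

yes

n − 1 = 1890 = 2^1 · 945, so s = 1 and d = 945.
x_0 = 656^945 mod 1891 = 1768.
x_0 ∉ {1, 1890} and s = 1, so 656 is a Miller–Rabin witness and 1891 is composite.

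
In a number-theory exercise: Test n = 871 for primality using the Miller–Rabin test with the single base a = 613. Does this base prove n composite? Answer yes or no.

n − 1 = 870 = 2^1 · 435, so s = 1 and d = 435.
x_0 = 613^435 mod 871 = 762.
x_0 ∉ {1, 870} and s = 1, so 613 is a Miller–Rabin witness and 871 is composite.

yes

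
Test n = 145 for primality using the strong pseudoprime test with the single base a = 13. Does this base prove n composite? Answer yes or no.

n − 1 = 144 = 2^4 · 9, so s = 4 and d = 9.
x_0 = 13^9 mod 145 = 63.
x_0 is neither 1 nor 144, so continue squaring.
x_1 = 63^2 mod 145 = 54.
x_2 = 54^2 mod 145 = 16.
x_3 = 16^2 mod 145 = 111.
Reached i = s−1 = 3 without hitting −1: 13 is a Miller–Rabin witness and 145 is composite.

yes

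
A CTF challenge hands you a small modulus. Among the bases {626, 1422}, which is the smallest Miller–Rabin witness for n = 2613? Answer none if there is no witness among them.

626

n − 1 = 2612 = 2^2 · 653, so s = 2 and d = 653.
Base 626: x_0 = 626^653 mod 2613 = 71. x_0 is neither 1 nor 2612, so continue squaring. x_1 = 71^2 mod 2613 = 2428. Reached i = s−1 = 1 without hitting −1: 626 is a Miller–Rabin witness and 2613 is composite.
Base 1422: x_0 = 1422^653 mod 2613 = 174. x_0 is neither 1 nor 2612, so continue squaring. x_1 = 174^2 mod 2613 = 1533. Reached i = s−1 = 1 without hitting −1: 1422 is a Miller–Rabin witness and 2613 is composite.
The smallest witness among the given bases is 626.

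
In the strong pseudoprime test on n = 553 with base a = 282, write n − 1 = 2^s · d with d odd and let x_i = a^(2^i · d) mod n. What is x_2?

512

n − 1 = 552 = 2^3 · 69, so s = 3 and d = 69.
x_0 = 282^69 mod 553 = 225.
x_1 = 225^2 mod 553 = 302.
x_2 = 302^2 mod 553 = 512.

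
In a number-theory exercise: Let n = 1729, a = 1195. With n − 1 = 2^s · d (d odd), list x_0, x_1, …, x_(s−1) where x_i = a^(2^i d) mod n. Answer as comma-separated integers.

818, 1, 1, 1, 1, 1

n − 1 = 1728 = 2^6 · 27, so s = 6 and d = 27.
x_0 = 1195^27 mod 1729 = 818.
x_1 = 818^2 mod 1729 = 1.
x_2 = 1^2 mod 1729 = 1.
x_3 = 1^2 mod 1729 = 1.
x_4 = 1^2 mod 1729 = 1.
x_5 = 1^2 mod 1729 = 1.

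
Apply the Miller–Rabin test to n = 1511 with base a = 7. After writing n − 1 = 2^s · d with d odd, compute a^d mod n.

1

n − 1 = 1510 = 2^1 · 755, so s = 1 and d = 755.
7^755 mod 1511 = 1.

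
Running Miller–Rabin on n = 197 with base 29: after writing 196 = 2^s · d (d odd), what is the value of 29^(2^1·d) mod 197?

n − 1 = 196 = 2^2 · 49, so s = 2 and d = 49.
x_0 = 29^49 mod 197 = 1.
x_1 = 1^2 mod 197 = 1.

1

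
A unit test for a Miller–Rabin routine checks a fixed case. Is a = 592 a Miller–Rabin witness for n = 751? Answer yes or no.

n − 1 = 750 = 2^1 · 375, so s = 1 and d = 375.
Repeated squaring mod 751: 592^1 ≡ 592, 592^2 ≡ 498, 592^4 ≡ 174, 592^8 ≡ 236, 592^16 ≡ 122, 592^32 ≡ 615, 592^64 ≡ 472, 592^128 ≡ 488, 592^256 ≡ 77.
375 = 256 + 64 + 32 + 16 + 4 + 2 + 1, so 592^375 ≡ 77·472·615·122·174·498·592 ≡ 1 (mod 751).
x_0 = 592^375 mod 751 = 1.
x_0 = 1, so 592 is not a witness.

no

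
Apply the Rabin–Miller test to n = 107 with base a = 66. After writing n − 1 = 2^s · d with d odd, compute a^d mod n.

n − 1 = 106 = 2^1 · 53, so s = 1 and d = 53.
Repeated squaring mod 107: 66^1 ≡ 66, 66^2 ≡ 76, 66^4 ≡ 105, 66^8 ≡ 4, 66^16 ≡ 16, 66^32 ≡ 42.
53 = 32 + 16 + 4 + 1, so 66^53 ≡ 42·16·105·66 ≡ 106 (mod 107).

106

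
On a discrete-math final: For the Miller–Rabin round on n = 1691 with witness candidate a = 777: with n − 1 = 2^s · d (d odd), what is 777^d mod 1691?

n − 1 = 1690 = 2^1 · 845, so s = 1 and d = 845.
777^845 mod 1691 = 1605.

1605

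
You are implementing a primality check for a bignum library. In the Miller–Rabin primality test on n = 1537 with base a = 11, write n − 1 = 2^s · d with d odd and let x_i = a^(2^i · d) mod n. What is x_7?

1035

n − 1 = 1536 = 2^9 · 3, so s = 9 and d = 3.
x_0 = 11^3 mod 1537 = 1331.
x_1 = 1331^2 mod 1537 = 937.
x_2 = 937^2 mod 1537 = 342.
x_3 = 342^2 mod 1537 = 152.
x_4 = 152^2 mod 1537 = 49.
x_5 = 49^2 mod 1537 = 864.
x_6 = 864^2 mod 1537 = 1051.
x_7 = 1051^2 mod 1537 = 1035.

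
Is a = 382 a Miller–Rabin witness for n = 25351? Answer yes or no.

n − 1 = 25350 = 2^1 · 12675, so s = 1 and d = 12675.
x_0 = 382^12675 mod 25351 = 19797.
x_0 ∉ {1, 25350} and s = 1, so 382 is a Miller–Rabin witness and 25351 is composite.

yes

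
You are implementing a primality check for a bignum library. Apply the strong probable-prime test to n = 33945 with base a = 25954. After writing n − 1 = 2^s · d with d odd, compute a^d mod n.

n − 1 = 33944 = 2^3 · 4243, so s = 3 and d = 4243.
25954^4243 mod 33945 = 10249.

10249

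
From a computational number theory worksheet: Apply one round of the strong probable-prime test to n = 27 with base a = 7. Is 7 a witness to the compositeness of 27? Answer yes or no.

n − 1 = 26 = 2^1 · 13, so s = 1 and d = 13.
x_0 = 7^13 mod 27 = 25.
x_0 ∉ {1, 26} and s = 1, so 7 is a Miller–Rabin witness and 27 is composite.

yes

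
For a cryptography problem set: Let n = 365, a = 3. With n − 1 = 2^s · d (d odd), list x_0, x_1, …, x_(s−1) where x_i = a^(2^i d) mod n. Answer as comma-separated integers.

362, 9

n − 1 = 364 = 2^2 · 91, so s = 2 and d = 91.
x_0 = 3^91 mod 365 = 362.
x_1 = 362^2 mod 365 = 9.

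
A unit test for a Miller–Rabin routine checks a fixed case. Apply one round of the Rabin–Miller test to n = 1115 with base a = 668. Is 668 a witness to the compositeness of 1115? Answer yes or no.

n − 1 = 1114 = 2^1 · 557, so s = 1 and d = 557.
x_0 = 668^557 mod 1115 = 668.
x_0 ∉ {1, 1114} and s = 1, so 668 is a Miller–Rabin witness and 1115 is composite.

yes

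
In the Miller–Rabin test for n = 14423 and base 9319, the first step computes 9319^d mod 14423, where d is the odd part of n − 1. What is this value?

1

n − 1 = 14422 = 2^1 · 7211, so s = 1 and d = 7211.
9319^7211 mod 14423 = 1.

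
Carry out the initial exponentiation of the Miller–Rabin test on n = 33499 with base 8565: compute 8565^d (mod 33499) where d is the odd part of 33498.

n − 1 = 33498 = 2^1 · 16749, so s = 1 and d = 16749.
Repeated squaring mod 33499: 8565^1 ≡ 8565, 8565^2 ≡ 29914, 8565^4 ≡ 22108, 8565^8 ≡ 13254, 8565^16 ≡ 33259, 8565^32 ≡ 24101, 8565^64 ≡ 19040, 8565^128 ≡ 28921, 8565^256 ≡ 21209, 8565^512 ≡ 30608, 8565^1024 ≡ 16630, 8565^2048 ≡ 22655, 8565^4096 ≡ 10846, 8565^8192 ≡ 20727, 8565^16384 ≡ 17353.
16749 = 16384 + 256 + 64 + 32 + 8 + 4 + 1, so 8565^16749 ≡ 17353·21209·19040·24101·13254·22108·8565 ≡ 30010 (mod 33499).

30010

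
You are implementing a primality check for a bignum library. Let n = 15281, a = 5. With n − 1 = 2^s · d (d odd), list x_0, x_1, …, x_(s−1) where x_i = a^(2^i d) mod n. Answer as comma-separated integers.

439, 9349, 11762, 5751

n − 1 = 15280 = 2^4 · 955, so s = 4 and d = 955.
x_0 = 5^955 mod 15281 = 439.
x_1 = 439^2 mod 15281 = 9349.
x_2 = 9349^2 mod 15281 = 11762.
x_3 = 11762^2 mod 15281 = 5751.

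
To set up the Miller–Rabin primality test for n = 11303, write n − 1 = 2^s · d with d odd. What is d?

Halving: 11302 → 5651; 5651 is odd.
So 11302 = 2^1 · 5651.

5651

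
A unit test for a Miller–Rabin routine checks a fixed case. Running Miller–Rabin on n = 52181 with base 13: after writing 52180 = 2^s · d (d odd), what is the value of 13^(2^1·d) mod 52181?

n − 1 = 52180 = 2^2 · 13045, so s = 2 and d = 13045.
x_0 = 13^13045 mod 52181 = 52180.
x_1 = 52180^2 mod 52181 = 1.

1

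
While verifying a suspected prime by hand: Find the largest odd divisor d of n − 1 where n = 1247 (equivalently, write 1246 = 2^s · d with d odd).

623

Halving: 1246 → 623; 623 is odd.
So 1246 = 2^1 · 623.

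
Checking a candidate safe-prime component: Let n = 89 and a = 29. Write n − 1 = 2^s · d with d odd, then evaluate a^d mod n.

12

n − 1 = 88 = 2^3 · 11, so s = 3 and d = 11.
Repeated squaring mod 89: 29^1 ≡ 29, 29^2 ≡ 40, 29^4 ≡ 87, 29^8 ≡ 4.
11 = 8 + 2 + 1, so 29^11 ≡ 4·40·29 ≡ 12 (mod 89).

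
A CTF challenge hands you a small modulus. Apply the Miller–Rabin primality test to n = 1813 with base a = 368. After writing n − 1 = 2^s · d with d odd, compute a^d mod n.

267

n − 1 = 1812 = 2^2 · 453, so s = 2 and d = 453.
368^453 mod 1813 = 267.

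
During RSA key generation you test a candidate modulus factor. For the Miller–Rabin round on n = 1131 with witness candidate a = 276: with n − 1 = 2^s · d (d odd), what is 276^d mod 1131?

822

n − 1 = 1130 = 2^1 · 565, so s = 1 and d = 565.
276^565 mod 1131 = 822.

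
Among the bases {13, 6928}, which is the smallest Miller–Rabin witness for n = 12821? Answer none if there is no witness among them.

n − 1 = 12820 = 2^2 · 3205, so s = 2 and d = 3205.
Base 13: x_0 = 13^3205 mod 12821 = 1. x_0 = 1, so 13 is not a witness.
Base 6928: x_0 = 6928^3205 mod 12821 = 12820. x_0 = 12820 ≡ −1, so 6928 is not a witness.
No listed base is a witness for 12821.

none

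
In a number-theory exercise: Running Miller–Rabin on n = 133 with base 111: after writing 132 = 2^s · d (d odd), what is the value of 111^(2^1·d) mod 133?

n − 1 = 132 = 2^2 · 33, so s = 2 and d = 33.
By repeated squaring, 111^33 ≡ 83 (mod 133).
x_0 = 83.
x_1 = 83^2 mod 133 = 106.

106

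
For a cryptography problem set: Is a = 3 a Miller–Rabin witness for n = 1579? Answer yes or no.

n − 1 = 1578 = 2^1 · 789, so s = 1 and d = 789.
x_0 = 3^789 mod 1579 = 1578.
x_0 = 1578 ≡ −1, so 3 is not a witness.

no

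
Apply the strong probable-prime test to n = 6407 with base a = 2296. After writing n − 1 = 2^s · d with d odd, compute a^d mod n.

5184

n − 1 = 6406 = 2^1 · 3203, so s = 1 and d = 3203.
By repeated squaring, 2296^3203 ≡ 5184 (mod 6407).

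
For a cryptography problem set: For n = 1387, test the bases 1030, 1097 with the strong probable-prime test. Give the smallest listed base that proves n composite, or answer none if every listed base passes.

1097

n − 1 = 1386 = 2^1 · 693, so s = 1 and d = 693.
Base 1030: x_0 = 1030^693 mod 1387 = 1. x_0 = 1, so 1030 is not a witness.
Base 1097: x_0 = 1097^693 mod 1387 = 512. x_0 ∉ {1, 1386} and s = 1, so 1097 is a Miller–Rabin witness and 1387 is composite.
The smallest witness among the given bases is 1097.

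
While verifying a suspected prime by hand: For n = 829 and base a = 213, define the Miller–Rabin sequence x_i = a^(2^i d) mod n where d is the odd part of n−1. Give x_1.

1

n − 1 = 828 = 2^2 · 207, so s = 2 and d = 207.
x_0 = 213^207 mod 829 = 828.
x_1 = 828^2 mod 829 = 1.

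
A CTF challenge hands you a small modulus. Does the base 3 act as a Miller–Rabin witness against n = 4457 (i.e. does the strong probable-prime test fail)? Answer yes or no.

n − 1 = 4456 = 2^3 · 557, so s = 3 and d = 557.
x_0 = 3^557 mod 4457 = 4037.
x_0 is neither 1 nor 4456, so continue squaring.
x_1 = 4037^2 mod 4457 = 2577.
x_2 = 2577^2 mod 4457 = 4456.
x_2 ≡ −1, so 3 is not a witness.

no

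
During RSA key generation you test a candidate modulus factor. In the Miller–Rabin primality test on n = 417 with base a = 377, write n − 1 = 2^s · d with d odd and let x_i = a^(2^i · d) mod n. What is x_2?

385

n − 1 = 416 = 2^5 · 13, so s = 5 and d = 13.
x_0 = 377^13 mod 417 = 83.
x_1 = 83^2 mod 417 = 217.
x_2 = 217^2 mod 417 = 385.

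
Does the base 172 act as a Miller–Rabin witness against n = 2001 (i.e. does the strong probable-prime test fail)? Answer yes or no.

n − 1 = 2000 = 2^4 · 125, so s = 4 and d = 125.
x_0 = 172^125 mod 2001 = 769.
x_0 is neither 1 nor 2000, so continue squaring.
x_1 = 769^2 mod 2001 = 1066.
x_2 = 1066^2 mod 2001 = 1789.
x_3 = 1789^2 mod 2001 = 922.
Reached i = s−1 = 3 without hitting −1: 172 is a Miller–Rabin witness and 2001 is composite.

yes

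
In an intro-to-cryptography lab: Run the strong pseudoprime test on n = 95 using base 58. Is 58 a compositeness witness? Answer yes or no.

n − 1 = 94 = 2^1 · 47, so s = 1 and d = 47.
x_0 = 58^47 mod 95 = 77.
x_0 ∉ {1, 94} and s = 1, so 58 is a Miller–Rabin witness and 95 is composite.

yes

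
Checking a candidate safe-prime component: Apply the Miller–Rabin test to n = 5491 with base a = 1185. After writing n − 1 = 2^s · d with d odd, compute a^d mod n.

n − 1 = 5490 = 2^1 · 2745, so s = 1 and d = 2745.
Repeated squaring mod 5491: 1185^1 ≡ 1185, 1185^2 ≡ 4020, 1185^4 ≡ 387, 1185^8 ≡ 1512, 1185^16 ≡ 1888, 1185^32 ≡ 885, 1185^64 ≡ 3503, 1185^128 ≡ 4115, 1185^256 ≡ 4472, 1185^512 ≡ 562, 1185^1024 ≡ 2857, 1185^2048 ≡ 2823.
2745 = 2048 + 512 + 128 + 32 + 16 + 8 + 1, so 1185^2745 ≡ 2823·562·4115·885·1888·1512·1185 ≡ 685 (mod 5491).

685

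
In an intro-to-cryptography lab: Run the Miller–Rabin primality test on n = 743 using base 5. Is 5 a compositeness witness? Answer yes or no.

no

n − 1 = 742 = 2^1 · 371, so s = 1 and d = 371.
Repeated squaring mod 743: 5^1 ≡ 5, 5^2 ≡ 25, 5^4 ≡ 625, 5^8 ≡ 550, 5^16 ≡ 99, 5^32 ≡ 142, 5^64 ≡ 103, 5^128 ≡ 207, 5^256 ≡ 498.
371 = 256 + 64 + 32 + 16 + 2 + 1, so 5^371 ≡ 498·103·142·99·25·5 ≡ 742 (mod 743).
x_0 = 5^371 mod 743 = 742.
x_0 = 742 ≡ −1, so 5 is not a witness.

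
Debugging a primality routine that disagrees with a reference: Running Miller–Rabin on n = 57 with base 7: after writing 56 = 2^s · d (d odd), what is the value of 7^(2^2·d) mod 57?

7

n − 1 = 56 = 2^3 · 7, so s = 3 and d = 7.
x_0 = 7^7 mod 57 = 7.
x_1 = 7^2 mod 57 = 49.
x_2 = 49^2 mod 57 = 7.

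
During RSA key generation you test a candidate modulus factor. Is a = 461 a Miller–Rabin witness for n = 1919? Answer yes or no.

yes

n − 1 = 1918 = 2^1 · 959, so s = 1 and d = 959.
x_0 = 461^959 mod 1919 = 1453.
x_0 ∉ {1, 1918} and s = 1, so 461 is a Miller–Rabin witness and 1919 is composite.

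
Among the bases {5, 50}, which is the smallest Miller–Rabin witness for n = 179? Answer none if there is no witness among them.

none

n − 1 = 178 = 2^1 · 89, so s = 1 and d = 89.
Base 5: x_0 = 5^89 mod 179 = 1. x_0 = 1, so 5 is not a witness.
Base 50: x_0 = 50^89 mod 179 = 178. x_0 = 178 ≡ −1, so 50 is not a witness.
No listed base is a witness for 179.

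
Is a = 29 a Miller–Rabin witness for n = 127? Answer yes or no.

n − 1 = 126 = 2^1 · 63, so s = 1 and d = 63.
Repeated squaring mod 127: 29^1 ≡ 29, 29^2 ≡ 79, 29^4 ≡ 18, 29^8 ≡ 70, 29^16 ≡ 74, 29^32 ≡ 15.
63 = 32 + 16 + 8 + 4 + 2 + 1, so 29^63 ≡ 15·74·70·18·79·29 ≡ 126 (mod 127).
x_0 = 29^63 mod 127 = 126.
x_0 = 126 ≡ −1, so 29 is not a witness.

no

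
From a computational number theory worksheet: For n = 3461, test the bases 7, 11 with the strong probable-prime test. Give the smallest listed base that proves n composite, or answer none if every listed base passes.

n − 1 = 3460 = 2^2 · 865, so s = 2 and d = 865.
Base 7: x_0 = 7^865 mod 3461 = 2008. x_0 is neither 1 nor 3460, so continue squaring. x_1 = 2008^2 mod 3461 = 3460. x_1 ≡ −1, so 7 is not a witness.
Base 11: x_0 = 11^865 mod 3461 = 1453. x_0 is neither 1 nor 3460, so continue squaring. x_1 = 1453^2 mod 3461 = 3460. x_1 ≡ −1, so 11 is not a witness.
No listed base is a witness for 3461.

none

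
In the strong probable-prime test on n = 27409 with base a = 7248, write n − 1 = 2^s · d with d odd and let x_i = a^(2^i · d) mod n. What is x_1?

1

n − 1 = 27408 = 2^4 · 1713, so s = 4 and d = 1713.
x_0 = 7248^1713 mod 27409 = 1.
x_1 = 1^2 mod 27409 = 1.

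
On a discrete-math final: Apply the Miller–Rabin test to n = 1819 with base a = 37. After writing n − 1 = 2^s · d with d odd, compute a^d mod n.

675

n − 1 = 1818 = 2^1 · 909, so s = 1 and d = 909.
37^909 mod 1819 = 675.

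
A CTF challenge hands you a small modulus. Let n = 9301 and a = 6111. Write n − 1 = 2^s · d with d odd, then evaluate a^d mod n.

4261

n − 1 = 9300 = 2^2 · 2325, so s = 2 and d = 2325.
Repeated squaring mod 9301: 6111^1 ≡ 6111, 6111^2 ≡ 806, 6111^4 ≡ 7867, 6111^8 ≡ 835, 6111^16 ≡ 8951, 6111^32 ≡ 1587, 6111^64 ≡ 7299, 6111^128 ≡ 8574, 6111^256 ≡ 7673, 6111^512 ≡ 8900, 6111^1024 ≡ 2684, 6111^2048 ≡ 4882.
2325 = 2048 + 256 + 16 + 4 + 1, so 6111^2325 ≡ 4882·7673·8951·7867·6111 ≡ 4261 (mod 9301).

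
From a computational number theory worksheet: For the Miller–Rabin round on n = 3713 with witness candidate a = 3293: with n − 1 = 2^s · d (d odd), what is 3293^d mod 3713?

n − 1 = 3712 = 2^7 · 29, so s = 7 and d = 29.
Repeated squaring mod 3713: 3293^1 ≡ 3293, 3293^2 ≡ 1889, 3293^4 ≡ 128, 3293^8 ≡ 1532, 3293^16 ≡ 408.
29 = 16 + 8 + 4 + 1, so 3293^29 ≡ 408·1532·128·3293 ≡ 3314 (mod 3713).

3314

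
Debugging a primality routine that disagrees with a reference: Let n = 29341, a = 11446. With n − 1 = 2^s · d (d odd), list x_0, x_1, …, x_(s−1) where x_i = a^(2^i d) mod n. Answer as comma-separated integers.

15127, 25011

n − 1 = 29340 = 2^2 · 7335, so s = 2 and d = 7335.
x_0 = 11446^7335 mod 29341 = 15127.
x_1 = 15127^2 mod 29341 = 25011.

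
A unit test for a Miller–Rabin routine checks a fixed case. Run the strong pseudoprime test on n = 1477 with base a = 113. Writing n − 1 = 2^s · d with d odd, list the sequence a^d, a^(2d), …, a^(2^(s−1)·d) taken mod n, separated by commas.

498, 1345

n − 1 = 1476 = 2^2 · 369, so s = 2 and d = 369.
x_0 = 113^369 mod 1477 = 498.
x_1 = 498^2 mod 1477 = 1345.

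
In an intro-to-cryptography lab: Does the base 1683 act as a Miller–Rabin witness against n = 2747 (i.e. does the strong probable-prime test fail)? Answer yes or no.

n − 1 = 2746 = 2^1 · 1373, so s = 1 and d = 1373.
x_0 = 1683^1373 mod 2747 = 648.
x_0 ∉ {1, 2746} and s = 1, so 1683 is a Miller–Rabin witness and 2747 is composite.

yes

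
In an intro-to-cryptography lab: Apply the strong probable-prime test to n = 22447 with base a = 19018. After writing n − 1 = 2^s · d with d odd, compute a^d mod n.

n − 1 = 22446 = 2^1 · 11223, so s = 1 and d = 11223.
19018^11223 mod 22447 = 1.

1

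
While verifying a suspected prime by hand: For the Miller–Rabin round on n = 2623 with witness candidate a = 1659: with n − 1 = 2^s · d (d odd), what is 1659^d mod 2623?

n − 1 = 2622 = 2^1 · 1311, so s = 1 and d = 1311.
1659^1311 mod 2623 = 1559.

1559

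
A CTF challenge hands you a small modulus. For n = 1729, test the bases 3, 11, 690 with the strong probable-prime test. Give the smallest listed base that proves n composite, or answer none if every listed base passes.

n − 1 = 1728 = 2^6 · 27, so s = 6 and d = 27.
Base 3: x_0 = 3^27 mod 1729 = 664. x_0 is neither 1 nor 1728, so continue squaring. x_1 = 664^2 mod 1729 = 1. x_1 = 1 but x_0 ≠ ±1, a nontrivial square root of 1 — 3 is a witness and 1729 is composite.
Base 11: x_0 = 11^27 mod 1729 = 1331. x_0 is neither 1 nor 1728, so continue squaring. x_1 = 1331^2 mod 1729 = 1065. x_2 = 1065^2 mod 1729 = 1. x_2 = 1 but x_1 ≠ ±1, a nontrivial square root of 1 — 11 is a witness and 1729 is composite.
Base 690: x_0 = 690^27 mod 1729 = 1. x_0 = 1, so 690 is not a witness.
The smallest witness among the given bases is 3.

3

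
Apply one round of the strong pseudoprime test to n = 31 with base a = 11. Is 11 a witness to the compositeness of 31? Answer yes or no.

no

n − 1 = 30 = 2^1 · 15, so s = 1 and d = 15.
x_0 = 11^15 mod 31 = 30.
x_0 = 30 ≡ −1, so 11 is not a witness.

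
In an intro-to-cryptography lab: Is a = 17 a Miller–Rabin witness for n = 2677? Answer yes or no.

n − 1 = 2676 = 2^2 · 669, so s = 2 and d = 669.
By repeated squaring, 17^669 ≡ 1 (mod 2677).
x_0 = 17^669 mod 2677 = 1.
x_0 = 1, so 17 is not a witness.

no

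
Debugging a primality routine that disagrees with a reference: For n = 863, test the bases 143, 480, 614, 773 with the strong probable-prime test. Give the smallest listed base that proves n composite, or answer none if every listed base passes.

none

n − 1 = 862 = 2^1 · 431, so s = 1 and d = 431.
Base 143: x_0 = 143^431 mod 863 = 1. x_0 = 1, so 143 is not a witness.
Base 480: x_0 = 480^431 mod 863 = 862. x_0 = 862 ≡ −1, so 480 is not a witness.
Base 614: x_0 = 614^431 mod 863 = 1. x_0 = 1, so 614 is not a witness.
Base 773: x_0 = 773^431 mod 863 = 1. x_0 = 1, so 773 is not a witness.
No listed base is a witness for 863.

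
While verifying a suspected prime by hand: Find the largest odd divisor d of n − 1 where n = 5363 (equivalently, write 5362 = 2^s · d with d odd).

2681

Halving: 5362 → 2681; 2681 is odd.
So 5362 = 2^1 · 2681.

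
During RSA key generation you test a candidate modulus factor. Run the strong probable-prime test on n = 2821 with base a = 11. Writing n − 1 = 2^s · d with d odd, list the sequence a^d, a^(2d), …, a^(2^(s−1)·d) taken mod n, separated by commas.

1828, 1520

n − 1 = 2820 = 2^2 · 705, so s = 2 and d = 705.
x_0 = 11^705 mod 2821 = 1828.
x_1 = 1828^2 mod 2821 = 1520.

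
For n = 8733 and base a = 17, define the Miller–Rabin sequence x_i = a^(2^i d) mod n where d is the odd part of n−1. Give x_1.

n − 1 = 8732 = 2^2 · 2183, so s = 2 and d = 2183.
Repeated squaring mod 8733: 17^1 ≡ 17, 17^2 ≡ 289, 17^4 ≡ 4924, 17^8 ≡ 2968, 17^16 ≡ 6160, 17^32 ≡ 715, 17^64 ≡ 4711, 17^128 ≡ 2968, 17^256 ≡ 6160, 17^512 ≡ 715, 17^1024 ≡ 4711, 17^2048 ≡ 2968.
2183 = 2048 + 128 + 4 + 2 + 1, so 17^2183 ≡ 2968·2968·4924·289·17 ≡ 7469 (mod 8733).
x_0 = 7469.
x_1 = 7469^2 mod 8733 = 8290.

8290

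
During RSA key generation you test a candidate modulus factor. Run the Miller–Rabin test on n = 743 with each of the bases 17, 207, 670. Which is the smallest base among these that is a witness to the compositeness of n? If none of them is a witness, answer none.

n − 1 = 742 = 2^1 · 371, so s = 1 and d = 371.
Base 17: x_0 = 17^371 mod 743 = 742. x_0 = 742 ≡ −1, so 17 is not a witness.
Base 207: x_0 = 207^371 mod 743 = 1. x_0 = 1, so 207 is not a witness.
Base 670: x_0 = 670^371 mod 743 = 1. x_0 = 1, so 670 is not a witness.
No listed base is a witness for 743.

none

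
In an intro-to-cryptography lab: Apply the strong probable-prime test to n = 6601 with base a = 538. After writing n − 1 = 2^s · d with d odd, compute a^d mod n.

n − 1 = 6600 = 2^3 · 825, so s = 3 and d = 825.
538^825 mod 6601 = 2715.

2715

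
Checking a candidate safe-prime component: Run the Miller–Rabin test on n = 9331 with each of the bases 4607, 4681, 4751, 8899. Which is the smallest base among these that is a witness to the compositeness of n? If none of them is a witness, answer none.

n − 1 = 9330 = 2^1 · 4665, so s = 1 and d = 4665.
Base 4607: x_0 = 4607^4665 mod 9331 = 1. x_0 = 1, so 4607 is not a witness.
Base 4681: x_0 = 4681^4665 mod 9331 = 7223. x_0 ∉ {1, 9330} and s = 1, so 4681 is a Miller–Rabin witness and 9331 is composite.
Base 4751: x_0 = 4751^4665 mod 9331 = 2295. x_0 ∉ {1, 9330} and s = 1, so 4751 is a Miller–Rabin witness and 9331 is composite.
Base 8899: x_0 = 8899^4665 mod 9331 = 3690. x_0 ∉ {1, 9330} and s = 1, so 8899 is a Miller–Rabin witness and 9331 is composite.
The smallest witness among the given bases is 4681.

4681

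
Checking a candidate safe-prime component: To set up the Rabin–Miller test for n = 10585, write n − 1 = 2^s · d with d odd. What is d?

Halving: 10584 → 5292 → 2646 → 1323; 1323 is odd.
So 10584 = 2^3 · 1323.

1323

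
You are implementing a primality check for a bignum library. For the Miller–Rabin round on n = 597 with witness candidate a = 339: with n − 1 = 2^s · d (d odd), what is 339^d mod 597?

90

n − 1 = 596 = 2^2 · 149, so s = 2 and d = 149.
By repeated squaring, 339^149 ≡ 90 (mod 597).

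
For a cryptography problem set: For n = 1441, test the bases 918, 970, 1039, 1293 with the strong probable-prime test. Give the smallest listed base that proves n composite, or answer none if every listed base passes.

970

n − 1 = 1440 = 2^5 · 45, so s = 5 and d = 45.
Base 918: x_0 = 918^45 mod 1441 = 1. x_0 = 1, so 918 is not a witness.
Base 970: x_0 = 970^45 mod 1441 = 263. x_0 is neither 1 nor 1440, so continue squaring. x_1 = 263^2 mod 1441 = 1. x_1 = 1 but x_0 ≠ ±1, a nontrivial square root of 1 — 970 is a witness and 1441 is composite.
Base 1039: x_0 = 1039^45 mod 1441 = 199. x_0 is neither 1 nor 1440, so continue squaring. x_1 = 199^2 mod 1441 = 694. x_2 = 694^2 mod 1441 = 342. x_3 = 342^2 mod 1441 = 243. x_4 = 243^2 mod 1441 = 1409. Reached i = s−1 = 4 without hitting −1: 1039 is a Miller–Rabin witness and 1441 is composite.
Base 1293: x_0 = 1293^45 mod 1441 = 604. x_0 is neither 1 nor 1440, so continue squaring. x_1 = 604^2 mod 1441 = 243. x_2 = 243^2 mod 1441 = 1409. x_3 = 1409^2 mod 1441 = 1024. x_4 = 1024^2 mod 1441 = 969. Reached i = s−1 = 4 without hitting −1: 1293 is a Miller–Rabin witness and 1441 is composite.
The smallest witness among the given bases is 970.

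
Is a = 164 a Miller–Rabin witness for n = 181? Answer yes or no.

no

n − 1 = 180 = 2^2 · 45, so s = 2 and d = 45.
x_0 = 164^45 mod 181 = 162.
x_0 is neither 1 nor 180, so continue squaring.
x_1 = 162^2 mod 181 = 180.
x_1 ≡ −1, so 164 is not a witness.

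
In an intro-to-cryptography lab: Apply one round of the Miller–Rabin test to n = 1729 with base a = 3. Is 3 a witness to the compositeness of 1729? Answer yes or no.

yes

n − 1 = 1728 = 2^6 · 27, so s = 6 and d = 27.
x_0 = 3^27 mod 1729 = 664.
x_0 is neither 1 nor 1728, so continue squaring.
x_1 = 664^2 mod 1729 = 1.
x_1 = 1 but x_0 ≠ ±1, a nontrivial square root of 1 — 3 is a witness and 1729 is composite.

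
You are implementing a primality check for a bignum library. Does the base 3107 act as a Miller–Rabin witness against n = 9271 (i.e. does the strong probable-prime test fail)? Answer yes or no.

no

n − 1 = 9270 = 2^1 · 4635, so s = 1 and d = 4635.
x_0 = 3107^4635 mod 9271 = 9270.
x_0 = 9270 ≡ −1, so 3107 is not a witness.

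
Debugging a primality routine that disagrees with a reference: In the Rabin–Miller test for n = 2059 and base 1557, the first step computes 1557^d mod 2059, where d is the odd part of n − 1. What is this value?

2002

n − 1 = 2058 = 2^1 · 1029, so s = 1 and d = 1029.
Repeated squaring mod 2059: 1557^1 ≡ 1557, 1557^2 ≡ 806, 1557^4 ≡ 1051, 1557^8 ≡ 977, 1557^16 ≡ 1212, 1557^32 ≡ 877, 1557^64 ≡ 1122, 1557^128 ≡ 835, 1557^256 ≡ 1283, 1557^512 ≡ 948, 1557^1024 ≡ 980.
1029 = 1024 + 4 + 1, so 1557^1029 ≡ 980·1051·1557 ≡ 2002 (mod 2059).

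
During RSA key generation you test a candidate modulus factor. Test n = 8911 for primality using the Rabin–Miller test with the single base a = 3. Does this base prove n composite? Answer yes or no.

n − 1 = 8910 = 2^1 · 4455, so s = 1 and d = 4455.
x_0 = 3^4455 mod 8911 = 8910.
x_0 = 8910 ≡ −1, so 3 is not a witness.

no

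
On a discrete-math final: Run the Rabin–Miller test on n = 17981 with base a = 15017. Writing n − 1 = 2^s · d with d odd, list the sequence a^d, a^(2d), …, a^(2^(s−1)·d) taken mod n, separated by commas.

n − 1 = 17980 = 2^2 · 4495, so s = 2 and d = 4495.
x_0 = 15017^4495 mod 17981 = 17980.
x_1 = 17980^2 mod 17981 = 1.

17980, 1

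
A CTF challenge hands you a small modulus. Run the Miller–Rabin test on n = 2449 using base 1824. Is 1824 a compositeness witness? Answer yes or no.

yes

n − 1 = 2448 = 2^4 · 153, so s = 4 and d = 153.
Repeated squaring mod 2449: 1824^1 ≡ 1824, 1824^2 ≡ 1234, 1824^4 ≡ 1927, 1824^8 ≡ 645, 1824^16 ≡ 2144, 1824^32 ≡ 2412, 1824^64 ≡ 1369, 1824^128 ≡ 676.
153 = 128 + 16 + 8 + 1, so 1824^153 ≡ 676·2144·645·1824 ≡ 278 (mod 2449).
x_0 = 1824^153 mod 2449 = 278.
x_0 is neither 1 nor 2448, so continue squaring.
x_1 = 278^2 mod 2449 = 1365.
x_2 = 1365^2 mod 2449 = 1985.
x_3 = 1985^2 mod 2449 = 2233.
Reached i = s−1 = 3 without hitting −1: 1824 is a Miller–Rabin witness and 2449 is composite.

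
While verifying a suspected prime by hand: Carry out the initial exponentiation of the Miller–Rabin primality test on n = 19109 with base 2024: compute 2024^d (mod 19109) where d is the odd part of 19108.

4554

n − 1 = 19108 = 2^2 · 4777, so s = 2 and d = 4777.
Repeated squaring mod 19109: 2024^1 ≡ 2024, 2024^2 ≡ 7250, 2024^4 ≡ 12750, 2024^8 ≡ 2237, 2024^16 ≡ 16720, 2024^32 ≡ 12839, 2024^64 ≡ 5687, 2024^128 ≡ 9541, 2024^256 ≡ 14514, 2024^512 ≡ 17689, 2024^1024 ≡ 9955, 2024^2048 ≡ 2751, 2024^4096 ≡ 837.
4777 = 4096 + 512 + 128 + 32 + 8 + 1, so 2024^4777 ≡ 837·17689·9541·12839·2237·2024 ≡ 4554 (mod 19109).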